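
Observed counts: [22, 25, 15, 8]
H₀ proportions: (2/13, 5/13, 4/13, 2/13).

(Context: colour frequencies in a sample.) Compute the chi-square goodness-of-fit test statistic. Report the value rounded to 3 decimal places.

test statistic = 14.546

n = 70; E_i = n·p_i = [10.77, 26.92, 21.54, 10.77]
χ² = (22−10.77)²/10.77 + (25−26.92)²/26.92 + (15−21.54)²/21.54 + (8−10.77)²/10.77 = 14.5464
df = 3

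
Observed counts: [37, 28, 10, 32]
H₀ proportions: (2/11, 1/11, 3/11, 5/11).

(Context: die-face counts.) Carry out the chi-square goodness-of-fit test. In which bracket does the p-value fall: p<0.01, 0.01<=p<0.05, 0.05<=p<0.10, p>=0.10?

p-value bracket: p<0.01

n = 107; E_i = n·p_i = [19.45, 9.73, 29.18, 48.64]
χ² = (37−19.45)²/19.45 + (28−9.73)²/9.73 + (10−29.18)²/29.18 + (32−48.64)²/48.64 = 68.4483
df = 3
p-value (upper-tail) = 0.00000
→ bracket: p<0.01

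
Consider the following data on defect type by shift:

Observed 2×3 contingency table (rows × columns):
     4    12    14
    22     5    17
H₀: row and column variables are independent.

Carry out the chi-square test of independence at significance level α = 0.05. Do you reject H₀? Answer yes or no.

reject H₀: yes

Row totals [30, 44], col totals [26, 17, 31], n=74
χ² = (4−10.54)²/10.54 + (12−6.89)²/6.89 + (14−12.57)²/12.57 + (22−15.46)²/15.46 + (5−10.11)²/10.11 + (17−18.43)²/18.43 = 13.4676
df = 2
p-value (upper-tail) = 0.00119
At α=0.05: p < α → reject H₀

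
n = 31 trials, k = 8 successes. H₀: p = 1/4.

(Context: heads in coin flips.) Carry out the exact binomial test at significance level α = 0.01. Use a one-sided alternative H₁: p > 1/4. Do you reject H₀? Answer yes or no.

Exact binomial: n=31, k=8, p₀=1/4=0.2500
P(X≥8) from Σ C(n,i)·p₀^i·(1−p₀)^(n−i)
p-value (one-sided, H₁ greater) = 0.52727
At α=0.01: p ≥ α → fail to reject H₀

reject H₀: no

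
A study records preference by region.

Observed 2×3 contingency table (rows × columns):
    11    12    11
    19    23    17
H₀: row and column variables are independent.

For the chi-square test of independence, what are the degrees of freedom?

df = (r−1)(c−1) = (2−1)·(3−1) = 2

degrees of freedom = 2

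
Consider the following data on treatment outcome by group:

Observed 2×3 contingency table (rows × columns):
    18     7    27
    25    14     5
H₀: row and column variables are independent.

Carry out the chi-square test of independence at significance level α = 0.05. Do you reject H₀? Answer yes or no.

Row totals [52, 44], col totals [43, 21, 32], n=96
χ² = (18−23.29)²/23.29 + (7−11.38)²/11.38 + (27−17.33)²/17.33 + (25−19.71)²/19.71 + (14−9.62)²/9.62 + (5−14.67)²/14.67 = 18.0566
df = 2
p-value (upper-tail) = 0.00012
At α=0.05: p < α → reject H₀

reject H₀: yes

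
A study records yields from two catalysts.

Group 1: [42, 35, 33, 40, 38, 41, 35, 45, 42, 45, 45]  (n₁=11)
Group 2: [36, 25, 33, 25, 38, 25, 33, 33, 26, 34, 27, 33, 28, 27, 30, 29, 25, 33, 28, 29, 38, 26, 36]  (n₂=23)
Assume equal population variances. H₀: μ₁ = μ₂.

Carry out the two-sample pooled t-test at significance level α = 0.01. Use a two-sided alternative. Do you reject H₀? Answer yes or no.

x̄₁=40.091, s₁=4.323, n₁=11
x̄₂=30.304, s₂=4.363, n₂=23
s_p² = [10·4.323² + 22·4.363²]/32 = 18.9306
SE = √(s_p²·(1/11+1/23)) = 1.5950
t = (40.091−30.304)/1.5950 = 6.1358
df = 32
p-value (two-sided) = 0.00000
At α=0.01: p < α → reject H₀

reject H₀: yes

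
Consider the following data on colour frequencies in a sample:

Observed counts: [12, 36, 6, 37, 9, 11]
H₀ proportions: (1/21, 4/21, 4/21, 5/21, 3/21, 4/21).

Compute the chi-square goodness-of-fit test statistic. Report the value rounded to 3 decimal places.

test statistic = 41.874

n = 111; E_i = n·p_i = [5.29, 21.14, 21.14, 26.43, 15.86, 21.14]
χ² = (12−5.29)²/5.29 + (36−21.14)²/21.14 + (6−21.14)²/21.14 + (37−26.43)²/26.43 + (9−15.86)²/15.86 + (11−21.14)²/21.14 = 41.8743
df = 5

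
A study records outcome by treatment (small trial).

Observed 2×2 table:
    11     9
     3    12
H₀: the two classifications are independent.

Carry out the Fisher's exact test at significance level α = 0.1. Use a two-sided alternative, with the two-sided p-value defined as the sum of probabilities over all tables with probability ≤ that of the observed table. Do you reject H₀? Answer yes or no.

reject H₀: yes

Margins: r₁=20, r₂=15, c₁=14, c₂=21, n=35
p_obs = C(20,11)·C(15,3)/C(35,14); sum pmf over tables with pmf ≤ p_obs
p-value (two-sided) = 0.04614
At α=0.1: p < α → reject H₀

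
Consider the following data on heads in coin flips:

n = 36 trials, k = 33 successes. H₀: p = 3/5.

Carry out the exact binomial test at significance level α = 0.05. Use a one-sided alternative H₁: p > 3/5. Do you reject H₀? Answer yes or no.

reject H₀: yes

Exact binomial: n=36, k=33, p₀=3/5=0.6000
P(X≥33) from Σ C(n,i)·p₀^i·(1−p₀)^(n−i)
p-value (one-sided, H₁ greater) = 0.00002
At α=0.05: p < α → reject H₀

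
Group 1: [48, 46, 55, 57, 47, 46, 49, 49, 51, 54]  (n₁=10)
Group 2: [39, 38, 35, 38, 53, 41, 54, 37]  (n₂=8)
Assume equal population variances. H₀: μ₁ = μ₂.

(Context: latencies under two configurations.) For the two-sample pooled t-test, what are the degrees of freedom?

degrees of freedom = 16

df = n₁ + n₂ − 2 = 10 + 8 − 2 = 16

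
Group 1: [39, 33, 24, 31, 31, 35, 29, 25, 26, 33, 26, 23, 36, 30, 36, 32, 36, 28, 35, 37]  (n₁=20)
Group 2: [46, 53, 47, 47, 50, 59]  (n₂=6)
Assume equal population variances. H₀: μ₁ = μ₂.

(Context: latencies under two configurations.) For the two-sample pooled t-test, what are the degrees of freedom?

degrees of freedom = 24

df = n₁ + n₂ − 2 = 20 + 6 − 2 = 24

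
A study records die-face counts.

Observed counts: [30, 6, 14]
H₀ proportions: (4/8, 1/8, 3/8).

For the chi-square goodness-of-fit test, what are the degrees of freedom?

df = k − 1 = 3 − 1 = 2

degrees of freedom = 2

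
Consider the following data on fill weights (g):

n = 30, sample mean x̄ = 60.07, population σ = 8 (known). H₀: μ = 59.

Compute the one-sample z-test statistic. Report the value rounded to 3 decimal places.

test statistic = 0.733

SE = σ/√n = 8/√30 = 1.4606
z = (x̄−μ₀)/SE = (60.07−59)/1.4606 = 0.7326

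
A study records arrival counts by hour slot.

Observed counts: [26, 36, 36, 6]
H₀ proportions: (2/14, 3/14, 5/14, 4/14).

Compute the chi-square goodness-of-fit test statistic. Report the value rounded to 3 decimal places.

test statistic = 35.758

n = 104; E_i = n·p_i = [14.86, 22.29, 37.14, 29.71]
χ² = (26−14.86)²/14.86 + (36−22.29)²/22.29 + (36−37.14)²/37.14 + (6−29.71)²/29.71 = 35.7577
df = 3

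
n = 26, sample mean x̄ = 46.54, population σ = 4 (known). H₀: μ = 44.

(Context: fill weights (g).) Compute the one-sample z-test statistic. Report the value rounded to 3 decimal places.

test statistic = 3.238

SE = σ/√n = 4/√26 = 0.7845
z = (x̄−μ₀)/SE = (46.54−44)/0.7845 = 3.2379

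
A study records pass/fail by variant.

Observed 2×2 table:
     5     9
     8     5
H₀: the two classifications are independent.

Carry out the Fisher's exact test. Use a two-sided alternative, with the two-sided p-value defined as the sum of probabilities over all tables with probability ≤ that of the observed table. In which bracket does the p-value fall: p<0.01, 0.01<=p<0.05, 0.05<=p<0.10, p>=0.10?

Margins: r₁=14, r₂=13, c₁=13, c₂=14, n=27
p_obs = C(14,5)·C(13,8)/C(27,13); sum pmf over tables with pmf ≤ p_obs
p-value (two-sided) = 0.25680
→ bracket: p>=0.10

p-value bracket: p>=0.10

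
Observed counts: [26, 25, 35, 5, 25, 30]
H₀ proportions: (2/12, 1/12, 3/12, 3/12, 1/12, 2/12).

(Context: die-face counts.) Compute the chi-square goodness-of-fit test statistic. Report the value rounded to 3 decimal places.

test statistic = 55.753

n = 146; E_i = n·p_i = [24.33, 12.17, 36.50, 36.50, 12.17, 24.33]
χ² = (26−24.33)²/24.33 + (25−12.17)²/12.17 + (35−36.50)²/36.50 + (5−36.50)²/36.50 + (25−12.17)²/12.17 + (30−24.33)²/24.33 = 55.7534
df = 5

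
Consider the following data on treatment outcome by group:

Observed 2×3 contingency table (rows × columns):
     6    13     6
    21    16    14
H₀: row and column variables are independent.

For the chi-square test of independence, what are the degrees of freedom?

degrees of freedom = 2

df = (r−1)(c−1) = (2−1)·(3−1) = 2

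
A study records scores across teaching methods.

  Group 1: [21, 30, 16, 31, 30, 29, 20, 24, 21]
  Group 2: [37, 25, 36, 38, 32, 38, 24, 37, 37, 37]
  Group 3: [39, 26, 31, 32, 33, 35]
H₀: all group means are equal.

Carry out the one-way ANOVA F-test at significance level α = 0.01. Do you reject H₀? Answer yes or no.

reject H₀: yes

Group means [24.67, 34.10, 32.67], grand mean 30.360
SSB = Σnᵢ(x̄ᵢ−x̄)² = 463.527; SSW = ΣΣ(x−x̄ᵢ)² = 590.233
MSB = 463.527/2 = 231.7633; MSW = 590.233/22 = 26.8288
F = MSB/MSW = 8.6386
df = (2, 22)
p-value (upper-tail) = 0.00170
At α=0.01: p < α → reject H₀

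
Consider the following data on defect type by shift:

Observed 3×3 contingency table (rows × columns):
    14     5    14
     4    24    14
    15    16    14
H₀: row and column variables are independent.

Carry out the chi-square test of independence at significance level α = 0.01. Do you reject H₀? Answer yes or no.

Row totals [33, 42, 45], col totals [33, 45, 42], n=120
χ² = (14−9.07)²/9.07 + (5−12.38)²/12.38 + (14−11.55)²/11.55 + (4−11.55)²/11.55 + (24−15.75)²/15.75 + (14−14.70)²/14.70 + (15−12.38)²/12.38 + (16−16.88)²/16.88 + (14−15.75)²/15.75 = 17.6744
df = 4
p-value (upper-tail) = 0.00143
At α=0.01: p < α → reject H₀

reject H₀: yes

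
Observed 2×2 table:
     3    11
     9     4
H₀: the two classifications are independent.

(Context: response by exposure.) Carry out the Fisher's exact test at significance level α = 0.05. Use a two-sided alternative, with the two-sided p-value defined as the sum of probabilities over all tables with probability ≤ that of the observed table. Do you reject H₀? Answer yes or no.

reject H₀: yes

Margins: r₁=14, r₂=13, c₁=12, c₂=15, n=27
p_obs = C(14,3)·C(13,9)/C(27,12); sum pmf over tables with pmf ≤ p_obs
p-value (two-sided) = 0.02130
At α=0.05: p < α → reject H₀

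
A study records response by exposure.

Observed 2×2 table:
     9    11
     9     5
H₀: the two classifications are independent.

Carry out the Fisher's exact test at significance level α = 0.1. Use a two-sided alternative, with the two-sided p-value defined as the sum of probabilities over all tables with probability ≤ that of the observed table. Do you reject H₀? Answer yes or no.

reject H₀: no

Margins: r₁=20, r₂=14, c₁=18, c₂=16, n=34
p_obs = C(20,9)·C(14,9)/C(34,18); sum pmf over tables with pmf ≤ p_obs
p-value (two-sided) = 0.31507
At α=0.1: p ≥ α → fail to reject H₀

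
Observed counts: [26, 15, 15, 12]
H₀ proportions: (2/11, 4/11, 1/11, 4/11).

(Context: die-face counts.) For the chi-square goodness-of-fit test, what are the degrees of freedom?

df = k − 1 = 4 − 1 = 3

degrees of freedom = 3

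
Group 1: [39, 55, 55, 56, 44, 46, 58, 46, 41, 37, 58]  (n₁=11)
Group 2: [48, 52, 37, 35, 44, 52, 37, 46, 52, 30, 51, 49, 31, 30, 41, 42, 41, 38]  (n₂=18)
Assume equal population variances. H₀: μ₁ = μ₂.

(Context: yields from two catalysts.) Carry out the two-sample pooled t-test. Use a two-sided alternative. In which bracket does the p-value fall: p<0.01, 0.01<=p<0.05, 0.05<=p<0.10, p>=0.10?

x̄₁=48.636, s₁=7.953, n₁=11
x̄₂=42.000, s₂=7.716, n₂=18
s_p² = [10·7.953² + 17·7.716²]/27 = 60.9091
SE = √(s_p²·(1/11+1/18)) = 2.9868
t = (48.636−42.000)/2.9868 = 2.2219
df = 27
p-value (two-sided) = 0.03486
→ bracket: 0.01<=p<0.05

p-value bracket: 0.01<=p<0.05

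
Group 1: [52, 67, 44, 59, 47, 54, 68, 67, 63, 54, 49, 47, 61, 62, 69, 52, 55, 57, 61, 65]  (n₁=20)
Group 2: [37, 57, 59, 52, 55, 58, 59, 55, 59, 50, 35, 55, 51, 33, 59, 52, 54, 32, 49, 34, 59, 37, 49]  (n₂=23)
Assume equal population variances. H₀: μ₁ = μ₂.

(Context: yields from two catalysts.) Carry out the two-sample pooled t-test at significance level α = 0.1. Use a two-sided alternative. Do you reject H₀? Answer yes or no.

x̄₁=57.650, s₁=7.686, n₁=20
x̄₂=49.565, s₂=9.648, n₂=23
s_p² = [19·7.686² + 22·9.648²]/41 = 77.3220
SE = √(s_p²·(1/20+1/23)) = 2.6885
t = (57.650−49.565)/2.6885 = 3.0072
df = 41
p-value (two-sided) = 0.00449
At α=0.1: p < α → reject H₀

reject H₀: yes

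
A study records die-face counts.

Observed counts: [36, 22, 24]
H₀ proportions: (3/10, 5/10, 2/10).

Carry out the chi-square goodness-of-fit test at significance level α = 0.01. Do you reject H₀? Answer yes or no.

n = 82; E_i = n·p_i = [24.60, 41.00, 16.40]
χ² = (36−24.60)²/24.60 + (22−41.00)²/41.00 + (24−16.40)²/16.40 = 17.6098
df = 2
p-value (upper-tail) = 0.00015
At α=0.01: p < α → reject H₀

reject H₀: yes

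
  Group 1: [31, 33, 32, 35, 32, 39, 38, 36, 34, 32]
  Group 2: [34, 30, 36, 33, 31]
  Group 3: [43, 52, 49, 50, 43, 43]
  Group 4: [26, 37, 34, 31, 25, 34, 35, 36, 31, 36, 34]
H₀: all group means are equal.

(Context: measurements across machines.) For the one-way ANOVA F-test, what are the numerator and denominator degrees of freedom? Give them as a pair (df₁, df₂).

degrees of freedom = [3, 28]

k = 4 groups, N = 32 total
df = (k−1, N−k) = (4−1, 32−4) = (3, 28)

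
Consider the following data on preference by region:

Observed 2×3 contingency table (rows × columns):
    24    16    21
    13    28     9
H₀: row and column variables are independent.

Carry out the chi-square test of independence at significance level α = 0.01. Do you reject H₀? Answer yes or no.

reject H₀: yes

Row totals [61, 50], col totals [37, 44, 30], n=111
χ² = (24−20.33)²/20.33 + (16−24.18)²/24.18 + (21−16.49)²/16.49 + (13−16.67)²/16.67 + (28−19.82)²/19.82 + (9−13.51)²/13.51 = 10.3546
df = 2
p-value (upper-tail) = 0.00564
At α=0.01: p < α → reject H₀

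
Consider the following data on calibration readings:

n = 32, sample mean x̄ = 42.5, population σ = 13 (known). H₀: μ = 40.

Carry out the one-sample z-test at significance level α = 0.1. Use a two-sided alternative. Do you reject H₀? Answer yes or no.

SE = σ/√n = 13/√32 = 2.2981
z = (x̄−μ₀)/SE = (42.5−40)/2.2981 = 1.0879
p-value (two-sided) = 0.27666
At α=0.1: p ≥ α → fail to reject H₀

reject H₀: no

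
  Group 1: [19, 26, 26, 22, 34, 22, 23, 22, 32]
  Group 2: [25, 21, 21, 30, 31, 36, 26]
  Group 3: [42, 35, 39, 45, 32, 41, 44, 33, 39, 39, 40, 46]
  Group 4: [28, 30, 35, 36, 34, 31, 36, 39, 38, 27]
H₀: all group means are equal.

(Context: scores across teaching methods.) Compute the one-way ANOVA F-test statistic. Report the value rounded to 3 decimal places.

test statistic = 19.407

Group means [25.11, 27.14, 39.58, 33.40], grand mean 32.237
SSB = Σnᵢ(x̄ᵢ−x̄)² = 1299.806; SSW = ΣΣ(x−x̄ᵢ)² = 759.063
MSB = 1299.806/3 = 433.2686; MSW = 759.063/34 = 22.3254
F = MSB/MSW = 19.4070
df = (3, 34)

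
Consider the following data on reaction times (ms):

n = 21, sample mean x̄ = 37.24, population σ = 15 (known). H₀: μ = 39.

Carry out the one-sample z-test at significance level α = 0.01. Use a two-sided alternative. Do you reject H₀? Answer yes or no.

reject H₀: no

SE = σ/√n = 15/√21 = 3.2733
z = (x̄−μ₀)/SE = (37.24−39)/3.2733 = -0.5377
p-value (two-sided) = 0.59079
At α=0.01: p ≥ α → fail to reject H₀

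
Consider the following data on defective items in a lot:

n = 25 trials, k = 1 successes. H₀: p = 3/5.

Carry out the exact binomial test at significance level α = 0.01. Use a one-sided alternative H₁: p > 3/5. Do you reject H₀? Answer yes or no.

Exact binomial: n=25, k=1, p₀=3/5=0.6000
P(X≥1) from Σ C(n,i)·p₀^i·(1−p₀)^(n−i)
p-value (one-sided, H₁ greater) = 1.00000
At α=0.01: p ≥ α → fail to reject H₀

reject H₀: no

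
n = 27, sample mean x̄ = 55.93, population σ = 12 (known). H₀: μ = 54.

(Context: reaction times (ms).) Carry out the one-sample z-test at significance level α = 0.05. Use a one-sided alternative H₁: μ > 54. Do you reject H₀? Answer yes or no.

reject H₀: no

SE = σ/√n = 12/√27 = 2.3094
z = (x̄−μ₀)/SE = (55.93−54)/2.3094 = 0.8357
p-value (one-sided, H₁ greater) = 0.20166
At α=0.05: p ≥ α → fail to reject H₀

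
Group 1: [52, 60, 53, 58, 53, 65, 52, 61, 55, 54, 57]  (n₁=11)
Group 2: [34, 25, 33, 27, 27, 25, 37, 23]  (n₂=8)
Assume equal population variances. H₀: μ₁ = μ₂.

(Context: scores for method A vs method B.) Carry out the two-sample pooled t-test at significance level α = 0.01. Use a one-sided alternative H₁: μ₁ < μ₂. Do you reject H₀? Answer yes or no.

reject H₀: no

x̄₁=56.364, s₁=4.249, n₁=11
x̄₂=28.875, s₂=5.083, n₂=8
s_p² = [10·4.249² + 7·5.083²]/17 = 21.2600
SE = √(s_p²·(1/11+1/8)) = 2.1425
t = (56.364−28.875)/2.1425 = 12.8303
df = 17
p-value (one-sided, H₁ less) = 1.00000
At α=0.01: p ≥ α → fail to reject H₀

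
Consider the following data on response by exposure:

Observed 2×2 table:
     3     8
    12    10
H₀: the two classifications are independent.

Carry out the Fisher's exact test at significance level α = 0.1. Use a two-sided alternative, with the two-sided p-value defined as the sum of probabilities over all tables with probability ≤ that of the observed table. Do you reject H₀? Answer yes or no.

reject H₀: no

Margins: r₁=11, r₂=22, c₁=15, c₂=18, n=33
p_obs = C(11,3)·C(22,12)/C(33,15); sum pmf over tables with pmf ≤ p_obs
p-value (two-sided) = 0.26593
At α=0.1: p ≥ α → fail to reject H₀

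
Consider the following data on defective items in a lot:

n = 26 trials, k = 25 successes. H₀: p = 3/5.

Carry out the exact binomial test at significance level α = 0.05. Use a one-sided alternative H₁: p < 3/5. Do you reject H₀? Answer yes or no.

reject H₀: no

Exact binomial: n=26, k=25, p₀=3/5=0.6000
P(X≤25) from Σ C(n,i)·p₀^i·(1−p₀)^(n−i)
p-value (one-sided, H₁ less) = 1.00000
At α=0.05: p ≥ α → fail to reject H₀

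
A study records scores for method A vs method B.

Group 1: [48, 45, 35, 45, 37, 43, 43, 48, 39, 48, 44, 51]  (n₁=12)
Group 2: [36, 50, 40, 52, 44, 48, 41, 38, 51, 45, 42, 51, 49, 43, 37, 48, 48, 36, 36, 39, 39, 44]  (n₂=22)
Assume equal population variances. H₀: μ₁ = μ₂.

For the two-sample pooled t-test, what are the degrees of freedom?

df = n₁ + n₂ − 2 = 12 + 22 − 2 = 32

degrees of freedom = 32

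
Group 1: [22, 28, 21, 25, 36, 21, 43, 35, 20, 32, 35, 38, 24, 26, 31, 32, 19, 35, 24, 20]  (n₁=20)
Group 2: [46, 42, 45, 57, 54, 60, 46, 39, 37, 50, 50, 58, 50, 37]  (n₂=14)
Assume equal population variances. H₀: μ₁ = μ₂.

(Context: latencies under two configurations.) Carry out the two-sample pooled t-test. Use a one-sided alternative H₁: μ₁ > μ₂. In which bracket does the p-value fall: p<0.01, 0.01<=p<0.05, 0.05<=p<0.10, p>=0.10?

p-value bracket: p>=0.10

x̄₁=28.350, s₁=7.118, n₁=20
x̄₂=47.929, s₂=7.590, n₂=14
s_p² = [19·7.118² + 13·7.590²]/32 = 53.4837
SE = √(s_p²·(1/20+1/14)) = 2.5484
t = (28.350−47.929)/2.5484 = -7.6826
df = 32
p-value (one-sided, H₁ greater) = 1.00000
→ bracket: p>=0.10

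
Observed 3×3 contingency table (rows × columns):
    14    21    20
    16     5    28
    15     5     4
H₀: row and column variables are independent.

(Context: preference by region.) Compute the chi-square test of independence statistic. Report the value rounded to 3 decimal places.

Row totals [55, 49, 24], col totals [45, 31, 52], n=128
χ² = (14−19.34)²/19.34 + (21−13.32)²/13.32 + (20−22.34)²/22.34 + (16−17.23)²/17.23 + (5−11.87)²/11.87 + (28−19.91)²/19.91 + (15−8.44)²/8.44 + (5−5.81)²/5.81 + (4−9.75)²/9.75 = 22.1068
df = 4

test statistic = 22.107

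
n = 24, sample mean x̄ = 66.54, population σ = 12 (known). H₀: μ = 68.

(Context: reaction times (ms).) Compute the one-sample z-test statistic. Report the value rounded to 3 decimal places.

SE = σ/√n = 12/√24 = 2.4495
z = (x̄−μ₀)/SE = (66.54−68)/2.4495 = -0.5960

test statistic = -0.596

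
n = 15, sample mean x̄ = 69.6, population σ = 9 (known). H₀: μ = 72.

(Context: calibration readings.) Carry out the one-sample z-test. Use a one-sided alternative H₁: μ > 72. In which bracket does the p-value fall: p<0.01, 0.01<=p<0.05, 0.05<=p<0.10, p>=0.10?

p-value bracket: p>=0.10

SE = σ/√n = 9/√15 = 2.3238
z = (x̄−μ₀)/SE = (69.6−72)/2.3238 = -1.0328
p-value (one-sided, H₁ greater) = 0.84915
→ bracket: p>=0.10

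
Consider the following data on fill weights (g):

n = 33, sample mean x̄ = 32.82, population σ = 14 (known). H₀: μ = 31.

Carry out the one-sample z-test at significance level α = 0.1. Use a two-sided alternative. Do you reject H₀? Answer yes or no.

reject H₀: no

SE = σ/√n = 14/√33 = 2.4371
z = (x̄−μ₀)/SE = (32.82−31)/2.4371 = 0.7468
p-value (two-sided) = 0.45519
At α=0.1: p ≥ α → fail to reject H₀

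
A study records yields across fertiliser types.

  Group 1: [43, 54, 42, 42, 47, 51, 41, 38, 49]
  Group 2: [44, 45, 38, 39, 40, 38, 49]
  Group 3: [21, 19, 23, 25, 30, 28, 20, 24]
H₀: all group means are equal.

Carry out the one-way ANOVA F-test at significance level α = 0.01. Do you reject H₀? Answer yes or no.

Group means [45.22, 41.86, 23.75], grand mean 37.083
SSB = Σnᵢ(x̄ᵢ−x̄)² = 2177.921; SSW = ΣΣ(x−x̄ᵢ)² = 433.913
MSB = 2177.921/2 = 1088.9603; MSW = 433.913/21 = 20.6625
F = MSB/MSW = 52.7022
df = (2, 21)
p-value (upper-tail) = 0.00000
At α=0.01: p < α → reject H₀

reject H₀: yes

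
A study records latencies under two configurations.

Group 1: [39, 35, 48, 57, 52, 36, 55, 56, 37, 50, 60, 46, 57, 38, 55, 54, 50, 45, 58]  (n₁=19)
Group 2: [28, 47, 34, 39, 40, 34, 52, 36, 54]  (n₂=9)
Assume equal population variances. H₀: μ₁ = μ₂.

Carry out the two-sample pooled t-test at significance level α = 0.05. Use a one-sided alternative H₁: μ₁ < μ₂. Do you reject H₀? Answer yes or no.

x̄₁=48.842, s₁=8.308, n₁=19
x̄₂=40.444, s₂=8.805, n₂=9
s_p² = [18·8.308² + 8·8.805²]/26 = 71.6442
SE = √(s_p²·(1/19+1/9)) = 3.4251
t = (48.842−40.444)/3.4251 = 2.4518
df = 26
p-value (one-sided, H₁ less) = 0.98938
At α=0.05: p ≥ α → fail to reject H₀

reject H₀: no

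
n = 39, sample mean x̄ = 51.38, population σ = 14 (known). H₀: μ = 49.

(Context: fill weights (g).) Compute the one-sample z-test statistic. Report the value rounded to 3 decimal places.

test statistic = 1.062

SE = σ/√n = 14/√39 = 2.2418
z = (x̄−μ₀)/SE = (51.38−49)/2.2418 = 1.0616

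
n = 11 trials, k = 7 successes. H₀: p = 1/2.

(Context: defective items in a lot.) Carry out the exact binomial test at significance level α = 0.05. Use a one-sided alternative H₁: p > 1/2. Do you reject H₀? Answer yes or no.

reject H₀: no

Exact binomial: n=11, k=7, p₀=1/2=0.5000
P(X≥7) from Σ C(n,i)·p₀^i·(1−p₀)^(n−i)
p-value (one-sided, H₁ greater) = 0.27441
At α=0.05: p ≥ α → fail to reject H₀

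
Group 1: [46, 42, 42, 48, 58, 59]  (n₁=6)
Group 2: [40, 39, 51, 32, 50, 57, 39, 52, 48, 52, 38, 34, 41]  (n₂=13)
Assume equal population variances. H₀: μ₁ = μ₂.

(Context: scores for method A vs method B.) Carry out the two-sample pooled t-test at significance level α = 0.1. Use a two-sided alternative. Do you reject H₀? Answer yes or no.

x̄₁=49.167, s₁=7.600, n₁=6
x̄₂=44.077, s₂=7.921, n₂=13
s_p² = [5·7.600² + 12·7.921²]/17 = 61.2798
SE = √(s_p²·(1/6+1/13)) = 3.8636
t = (49.167−44.077)/3.8636 = 1.3174
df = 17
p-value (two-sided) = 0.20519
At α=0.1: p ≥ α → fail to reject H₀

reject H₀: no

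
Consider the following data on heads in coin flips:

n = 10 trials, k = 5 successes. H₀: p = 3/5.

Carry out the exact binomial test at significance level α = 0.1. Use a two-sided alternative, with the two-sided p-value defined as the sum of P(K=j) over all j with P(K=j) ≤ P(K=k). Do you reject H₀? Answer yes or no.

reject H₀: no

Exact binomial: n=10, k=5, p₀=3/5=0.6000
P(X=j) = C(n,j)·p₀^j·(1−p₀)^(n−j); p = Σ P(X=j) over j with P(X=j) ≤ P(X=5)
p-value (two-sided) = 0.53419
At α=0.1: p ≥ α → fail to reject H₀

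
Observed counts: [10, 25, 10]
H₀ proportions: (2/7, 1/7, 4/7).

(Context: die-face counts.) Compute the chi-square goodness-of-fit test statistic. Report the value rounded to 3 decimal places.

n = 45; E_i = n·p_i = [12.86, 6.43, 25.71]
χ² = (10−12.86)²/12.86 + (25−6.43)²/6.43 + (10−25.71)²/25.71 = 63.8889
df = 2

test statistic = 63.889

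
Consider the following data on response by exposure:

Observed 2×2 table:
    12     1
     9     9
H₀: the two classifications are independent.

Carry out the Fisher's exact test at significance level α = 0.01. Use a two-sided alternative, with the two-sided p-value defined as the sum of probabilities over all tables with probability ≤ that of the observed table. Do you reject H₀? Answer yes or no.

Margins: r₁=13, r₂=18, c₁=21, c₂=10, n=31
p_obs = C(13,12)·C(18,9)/C(31,21); sum pmf over tables with pmf ≤ p_obs
p-value (two-sided) = 0.01997
At α=0.01: p ≥ α → fail to reject H₀

reject H₀: no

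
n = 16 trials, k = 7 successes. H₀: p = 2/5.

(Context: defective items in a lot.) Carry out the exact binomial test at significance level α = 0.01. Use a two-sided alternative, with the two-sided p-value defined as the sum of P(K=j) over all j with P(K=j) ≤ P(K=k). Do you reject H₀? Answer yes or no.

Exact binomial: n=16, k=7, p₀=2/5=0.4000
P(X=j) = C(n,j)·p₀^j·(1−p₀)^(n−j); p = Σ P(X=j) over j with P(X=j) ≤ P(X=7)
p-value (two-sided) = 0.80167
At α=0.01: p ≥ α → fail to reject H₀

reject H₀: no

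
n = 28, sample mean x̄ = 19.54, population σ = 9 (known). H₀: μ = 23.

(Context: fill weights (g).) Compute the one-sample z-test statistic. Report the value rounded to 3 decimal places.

SE = σ/√n = 9/√28 = 1.7008
z = (x̄−μ₀)/SE = (19.54−23)/1.7008 = -2.0343

test statistic = -2.034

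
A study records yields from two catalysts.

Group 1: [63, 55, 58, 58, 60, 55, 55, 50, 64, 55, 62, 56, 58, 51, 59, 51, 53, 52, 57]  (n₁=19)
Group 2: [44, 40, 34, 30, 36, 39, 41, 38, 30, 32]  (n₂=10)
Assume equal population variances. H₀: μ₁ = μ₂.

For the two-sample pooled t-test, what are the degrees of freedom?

df = n₁ + n₂ − 2 = 19 + 10 − 2 = 27

degrees of freedom = 27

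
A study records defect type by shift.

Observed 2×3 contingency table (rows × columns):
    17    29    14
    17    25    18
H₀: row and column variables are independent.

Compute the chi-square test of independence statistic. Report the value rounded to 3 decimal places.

test statistic = 0.796

Row totals [60, 60], col totals [34, 54, 32], n=120
χ² = (17−17.00)²/17.00 + (29−27.00)²/27.00 + (14−16.00)²/16.00 + (17−17.00)²/17.00 + (25−27.00)²/27.00 + (18−16.00)²/16.00 = 0.7963
df = 2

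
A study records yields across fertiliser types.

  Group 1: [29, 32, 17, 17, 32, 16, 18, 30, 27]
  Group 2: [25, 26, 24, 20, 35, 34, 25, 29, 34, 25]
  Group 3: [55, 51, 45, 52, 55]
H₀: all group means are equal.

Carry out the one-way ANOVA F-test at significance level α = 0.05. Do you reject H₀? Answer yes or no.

reject H₀: yes

Group means [24.22, 27.70, 51.60], grand mean 31.375
SSB = Σnᵢ(x̄ᵢ−x̄)² = 2640.769; SSW = ΣΣ(x−x̄ᵢ)² = 694.856
MSB = 2640.769/2 = 1320.3847; MSW = 694.856/21 = 33.0884
F = MSB/MSW = 39.9048
df = (2, 21)
p-value (upper-tail) = 0.00000
At α=0.05: p < α → reject H₀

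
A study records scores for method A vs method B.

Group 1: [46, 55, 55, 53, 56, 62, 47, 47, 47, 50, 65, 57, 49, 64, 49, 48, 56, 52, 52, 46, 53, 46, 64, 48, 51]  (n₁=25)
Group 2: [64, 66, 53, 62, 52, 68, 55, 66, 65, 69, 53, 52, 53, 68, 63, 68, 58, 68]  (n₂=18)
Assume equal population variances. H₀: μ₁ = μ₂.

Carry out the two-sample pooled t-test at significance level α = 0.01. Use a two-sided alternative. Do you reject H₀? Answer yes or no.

reject H₀: yes

x̄₁=52.720, s₁=5.983, n₁=25
x̄₂=61.278, s₂=6.587, n₂=18
s_p² = [24·5.983² + 17·6.587²]/41 = 38.9427
SE = √(s_p²·(1/25+1/18)) = 1.9290
t = (52.720−61.278)/1.9290 = -4.4363
df = 41
p-value (two-sided) = 0.00007
At α=0.01: p < α → reject H₀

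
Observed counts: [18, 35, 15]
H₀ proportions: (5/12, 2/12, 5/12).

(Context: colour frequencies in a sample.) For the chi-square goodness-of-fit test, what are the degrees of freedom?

df = k − 1 = 3 − 1 = 2

degrees of freedom = 2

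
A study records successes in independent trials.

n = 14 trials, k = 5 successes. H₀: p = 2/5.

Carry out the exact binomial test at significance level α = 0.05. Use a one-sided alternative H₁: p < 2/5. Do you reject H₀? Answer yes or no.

reject H₀: no

Exact binomial: n=14, k=5, p₀=2/5=0.4000
P(X≤5) from Σ C(n,i)·p₀^i·(1−p₀)^(n−i)
p-value (one-sided, H₁ less) = 0.48585
At α=0.05: p ≥ α → fail to reject H₀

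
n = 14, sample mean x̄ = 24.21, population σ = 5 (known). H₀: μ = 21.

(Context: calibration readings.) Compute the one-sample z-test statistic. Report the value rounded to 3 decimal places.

test statistic = 2.402

SE = σ/√n = 5/√14 = 1.3363
z = (x̄−μ₀)/SE = (24.21−21)/1.3363 = 2.4021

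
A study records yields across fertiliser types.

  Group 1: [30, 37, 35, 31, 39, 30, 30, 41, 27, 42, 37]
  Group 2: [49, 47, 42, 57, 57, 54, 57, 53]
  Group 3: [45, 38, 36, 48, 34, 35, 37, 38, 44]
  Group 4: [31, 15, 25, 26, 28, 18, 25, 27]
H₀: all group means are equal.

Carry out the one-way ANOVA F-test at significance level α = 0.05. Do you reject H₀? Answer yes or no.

reject H₀: yes

Group means [34.45, 52.00, 39.44, 24.38], grand mean 37.361
SSB = Σnᵢ(x̄ᵢ−x̄)² = 3195.481; SSW = ΣΣ(x−x̄ᵢ)² = 866.824
MSB = 3195.481/3 = 1065.1604; MSW = 866.824/32 = 27.0883
F = MSB/MSW = 39.3218
df = (3, 32)
p-value (upper-tail) = 0.00000
At α=0.05: p < α → reject H₀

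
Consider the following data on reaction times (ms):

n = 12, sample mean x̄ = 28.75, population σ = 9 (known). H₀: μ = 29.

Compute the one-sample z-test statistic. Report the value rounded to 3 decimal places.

SE = σ/√n = 9/√12 = 2.5981
z = (x̄−μ₀)/SE = (28.75−29)/2.5981 = -0.0962

test statistic = -0.096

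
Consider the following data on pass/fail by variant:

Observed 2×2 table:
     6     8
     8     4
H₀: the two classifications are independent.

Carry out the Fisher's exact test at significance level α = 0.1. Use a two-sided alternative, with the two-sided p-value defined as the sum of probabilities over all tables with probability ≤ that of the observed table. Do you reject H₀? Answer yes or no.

reject H₀: no

Margins: r₁=14, r₂=12, c₁=14, c₂=12, n=26
p_obs = C(14,6)·C(12,8)/C(26,14); sum pmf over tables with pmf ≤ p_obs
p-value (two-sided) = 0.26706
At α=0.1: p ≥ α → fail to reject H₀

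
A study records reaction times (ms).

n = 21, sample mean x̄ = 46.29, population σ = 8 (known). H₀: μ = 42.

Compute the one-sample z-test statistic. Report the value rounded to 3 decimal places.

test statistic = 2.457

SE = σ/√n = 8/√21 = 1.7457
z = (x̄−μ₀)/SE = (46.29−42)/1.7457 = 2.4574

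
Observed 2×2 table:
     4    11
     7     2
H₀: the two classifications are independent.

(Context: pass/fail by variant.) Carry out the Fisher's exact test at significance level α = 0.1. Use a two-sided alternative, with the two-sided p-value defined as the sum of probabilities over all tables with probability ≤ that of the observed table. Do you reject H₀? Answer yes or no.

Margins: r₁=15, r₂=9, c₁=11, c₂=13, n=24
p_obs = C(15,4)·C(9,7)/C(24,11); sum pmf over tables with pmf ≤ p_obs
p-value (two-sided) = 0.03274
At α=0.1: p < α → reject H₀

reject H₀: yes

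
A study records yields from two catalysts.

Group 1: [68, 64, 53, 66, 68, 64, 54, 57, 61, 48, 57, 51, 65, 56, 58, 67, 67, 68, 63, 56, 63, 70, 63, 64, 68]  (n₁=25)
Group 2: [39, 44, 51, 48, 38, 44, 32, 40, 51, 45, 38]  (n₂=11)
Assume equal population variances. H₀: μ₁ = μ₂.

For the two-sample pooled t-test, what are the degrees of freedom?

df = n₁ + n₂ − 2 = 25 + 11 − 2 = 34

degrees of freedom = 34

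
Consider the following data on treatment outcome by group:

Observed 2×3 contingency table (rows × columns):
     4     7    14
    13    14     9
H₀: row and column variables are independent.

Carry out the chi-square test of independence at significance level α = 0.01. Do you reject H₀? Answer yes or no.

Row totals [25, 36], col totals [17, 21, 23], n=61
χ² = (4−6.97)²/6.97 + (7−8.61)²/8.61 + (14−9.43)²/9.43 + (13−10.03)²/10.03 + (14−12.39)²/12.39 + (9−13.57)²/13.57 = 6.4098
df = 2
p-value (upper-tail) = 0.04056
At α=0.01: p ≥ α → fail to reject H₀

reject H₀: no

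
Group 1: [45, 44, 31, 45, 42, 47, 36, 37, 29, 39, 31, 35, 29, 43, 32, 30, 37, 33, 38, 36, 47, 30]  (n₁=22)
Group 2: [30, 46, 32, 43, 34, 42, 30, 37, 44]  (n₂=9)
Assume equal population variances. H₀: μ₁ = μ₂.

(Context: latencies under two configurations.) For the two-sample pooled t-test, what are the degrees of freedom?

degrees of freedom = 29

df = n₁ + n₂ − 2 = 22 + 9 − 2 = 29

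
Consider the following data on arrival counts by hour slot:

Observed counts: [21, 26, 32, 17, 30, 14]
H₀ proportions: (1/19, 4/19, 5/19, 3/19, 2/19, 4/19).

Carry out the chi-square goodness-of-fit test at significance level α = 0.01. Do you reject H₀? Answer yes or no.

reject H₀: yes

n = 140; E_i = n·p_i = [7.37, 29.47, 36.84, 22.11, 14.74, 29.47]
χ² = (21−7.37)²/7.37 + (26−29.47)²/29.47 + (32−36.84)²/36.84 + (17−22.11)²/22.11 + (30−14.74)²/14.74 + (14−29.47)²/29.47 = 51.3752
df = 5
p-value (upper-tail) = 0.00000
At α=0.01: p < α → reject H₀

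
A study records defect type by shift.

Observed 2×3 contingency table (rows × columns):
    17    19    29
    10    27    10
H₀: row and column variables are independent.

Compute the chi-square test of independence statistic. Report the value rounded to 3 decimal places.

test statistic = 9.823

Row totals [65, 47], col totals [27, 46, 39], n=112
χ² = (17−15.67)²/15.67 + (19−26.70)²/26.70 + (29−22.63)²/22.63 + (10−11.33)²/11.33 + (27−19.30)²/19.30 + (10−16.37)²/16.37 = 9.8234
df = 2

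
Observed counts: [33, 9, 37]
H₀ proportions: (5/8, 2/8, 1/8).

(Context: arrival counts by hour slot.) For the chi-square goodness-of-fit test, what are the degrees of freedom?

degrees of freedom = 2

df = k − 1 = 3 − 1 = 2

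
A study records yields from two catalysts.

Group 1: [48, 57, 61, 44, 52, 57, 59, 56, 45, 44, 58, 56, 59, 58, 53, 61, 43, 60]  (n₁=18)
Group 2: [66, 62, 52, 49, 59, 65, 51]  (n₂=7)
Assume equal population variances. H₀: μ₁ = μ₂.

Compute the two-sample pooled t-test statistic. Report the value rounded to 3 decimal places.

test statistic = -1.296

x̄₁=53.944, s₁=6.348, n₁=18
x̄₂=57.714, s₂=7.017, n₂=7
s_p² = [17·6.348² + 6·7.017²]/23 = 42.6249
SE = √(s_p²·(1/18+1/7)) = 2.9081
t = (53.944−57.714)/2.9081 = -1.2963
df = 23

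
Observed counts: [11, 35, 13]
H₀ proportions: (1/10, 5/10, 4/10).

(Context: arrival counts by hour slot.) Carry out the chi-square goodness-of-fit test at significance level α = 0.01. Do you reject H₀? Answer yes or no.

reject H₀: yes

n = 59; E_i = n·p_i = [5.90, 29.50, 23.60]
χ² = (11−5.90)²/5.90 + (35−29.50)²/29.50 + (13−23.60)²/23.60 = 10.1949
df = 2
p-value (upper-tail) = 0.00611
At α=0.01: p < α → reject H₀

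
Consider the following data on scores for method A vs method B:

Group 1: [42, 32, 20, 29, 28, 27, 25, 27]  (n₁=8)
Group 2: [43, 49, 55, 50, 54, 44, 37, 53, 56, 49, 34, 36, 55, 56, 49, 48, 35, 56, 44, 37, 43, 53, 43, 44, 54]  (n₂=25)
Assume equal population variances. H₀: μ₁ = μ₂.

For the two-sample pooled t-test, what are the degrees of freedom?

degrees of freedom = 31

df = n₁ + n₂ − 2 = 8 + 25 − 2 = 31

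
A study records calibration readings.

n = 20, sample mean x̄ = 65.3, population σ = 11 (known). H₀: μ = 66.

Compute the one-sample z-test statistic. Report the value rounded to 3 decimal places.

test statistic = -0.285

SE = σ/√n = 11/√20 = 2.4597
z = (x̄−μ₀)/SE = (65.3−66)/2.4597 = -0.2846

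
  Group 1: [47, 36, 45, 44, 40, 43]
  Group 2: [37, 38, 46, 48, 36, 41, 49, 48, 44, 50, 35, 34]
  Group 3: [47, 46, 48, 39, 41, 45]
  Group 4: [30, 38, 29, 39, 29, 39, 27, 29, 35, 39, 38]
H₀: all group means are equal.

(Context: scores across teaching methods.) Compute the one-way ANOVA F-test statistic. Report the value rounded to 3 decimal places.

Group means [42.50, 42.17, 44.33, 33.82], grand mean 39.971
SSB = Σnᵢ(x̄ᵢ−x̄)² = 626.835; SSW = ΣΣ(x−x̄ᵢ)² = 784.136
MSB = 626.835/3 = 208.9450; MSW = 784.136/31 = 25.2947
F = MSB/MSW = 8.2604
df = (3, 31)

test statistic = 8.260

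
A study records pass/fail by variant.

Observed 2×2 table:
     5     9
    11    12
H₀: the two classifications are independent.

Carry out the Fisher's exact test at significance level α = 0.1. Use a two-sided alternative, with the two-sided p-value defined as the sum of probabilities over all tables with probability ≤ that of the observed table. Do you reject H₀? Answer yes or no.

Margins: r₁=14, r₂=23, c₁=16, c₂=21, n=37
p_obs = C(14,5)·C(23,11)/C(37,16); sum pmf over tables with pmf ≤ p_obs
p-value (two-sided) = 0.51535
At α=0.1: p ≥ α → fail to reject H₀

reject H₀: no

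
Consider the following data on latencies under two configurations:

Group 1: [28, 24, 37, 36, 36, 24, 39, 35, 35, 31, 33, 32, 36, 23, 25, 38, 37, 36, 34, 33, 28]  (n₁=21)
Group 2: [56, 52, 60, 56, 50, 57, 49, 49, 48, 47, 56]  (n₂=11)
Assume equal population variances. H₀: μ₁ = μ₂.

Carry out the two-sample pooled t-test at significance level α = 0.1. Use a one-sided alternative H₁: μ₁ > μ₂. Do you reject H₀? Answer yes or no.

x̄₁=32.381, s₁=5.054, n₁=21
x̄₂=52.727, s₂=4.407, n₂=11
s_p² = [20·5.054² + 10·4.407²]/30 = 23.5045
SE = √(s_p²·(1/21+1/11)) = 1.8044
t = (32.381−52.727)/1.8044 = -11.2757
df = 30
p-value (one-sided, H₁ greater) = 1.00000
At α=0.1: p ≥ α → fail to reject H₀

reject H₀: no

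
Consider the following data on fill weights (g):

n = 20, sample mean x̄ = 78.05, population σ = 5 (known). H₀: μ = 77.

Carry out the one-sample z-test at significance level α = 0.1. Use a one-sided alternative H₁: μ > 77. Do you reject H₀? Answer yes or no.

SE = σ/√n = 5/√20 = 1.1180
z = (x̄−μ₀)/SE = (78.05−77)/1.1180 = 0.9391
p-value (one-sided, H₁ greater) = 0.17383
At α=0.1: p ≥ α → fail to reject H₀

reject H₀: no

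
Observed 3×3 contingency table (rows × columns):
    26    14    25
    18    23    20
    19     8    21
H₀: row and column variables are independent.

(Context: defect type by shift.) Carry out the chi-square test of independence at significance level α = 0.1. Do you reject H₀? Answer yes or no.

Row totals [65, 61, 48], col totals [63, 45, 66], n=174
χ² = (26−23.53)²/23.53 + (14−16.81)²/16.81 + (25−24.66)²/24.66 + (18−22.09)²/22.09 + (23−15.78)²/15.78 + (20−23.14)²/23.14 + (19−17.38)²/17.38 + (8−12.41)²/12.41 + (21−18.21)²/18.21 = 7.3716
df = 4
p-value (upper-tail) = 0.11751
At α=0.1: p ≥ α → fail to reject H₀

reject H₀: no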